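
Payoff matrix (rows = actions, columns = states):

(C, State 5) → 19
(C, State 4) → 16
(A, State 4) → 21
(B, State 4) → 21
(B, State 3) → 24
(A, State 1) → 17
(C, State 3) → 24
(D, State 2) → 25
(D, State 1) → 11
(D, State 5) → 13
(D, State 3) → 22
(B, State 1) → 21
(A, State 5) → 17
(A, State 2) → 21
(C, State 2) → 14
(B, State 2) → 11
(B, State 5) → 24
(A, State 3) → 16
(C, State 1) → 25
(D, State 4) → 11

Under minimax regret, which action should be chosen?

Column bests: State 1=25, State 2=25, State 3=24, State 4=21, State 5=24.
A regrets: 8, 4, 8, 0, 7 → max 8
B regrets: 4, 14, 0, 0, 0 → max 14
C regrets: 0, 11, 0, 5, 5 → max 11
D regrets: 14, 0, 2, 10, 11 → max 14
Smallest max regret = 8 → A.

A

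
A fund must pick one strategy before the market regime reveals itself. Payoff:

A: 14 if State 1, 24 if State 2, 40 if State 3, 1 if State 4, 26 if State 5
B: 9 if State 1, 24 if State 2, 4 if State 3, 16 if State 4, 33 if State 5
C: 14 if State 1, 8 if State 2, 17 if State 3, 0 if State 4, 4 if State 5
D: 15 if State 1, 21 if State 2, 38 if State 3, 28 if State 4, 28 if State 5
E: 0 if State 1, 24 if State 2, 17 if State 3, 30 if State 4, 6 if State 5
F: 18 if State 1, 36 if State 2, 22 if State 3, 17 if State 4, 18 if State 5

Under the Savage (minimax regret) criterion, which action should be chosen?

D

Column bests: State 1=18, State 2=36, State 3=40, State 4=30, State 5=33.
A regrets: 4, 12, 0, 29, 7 → max 29
B regrets: 9, 12, 36, 14, 0 → max 36
C regrets: 4, 28, 23, 30, 29 → max 30
D regrets: 3, 15, 2, 2, 5 → max 15
E regrets: 18, 12, 23, 0, 27 → max 27
F regrets: 0, 0, 18, 13, 15 → max 18
Smallest max regret = 15 → D.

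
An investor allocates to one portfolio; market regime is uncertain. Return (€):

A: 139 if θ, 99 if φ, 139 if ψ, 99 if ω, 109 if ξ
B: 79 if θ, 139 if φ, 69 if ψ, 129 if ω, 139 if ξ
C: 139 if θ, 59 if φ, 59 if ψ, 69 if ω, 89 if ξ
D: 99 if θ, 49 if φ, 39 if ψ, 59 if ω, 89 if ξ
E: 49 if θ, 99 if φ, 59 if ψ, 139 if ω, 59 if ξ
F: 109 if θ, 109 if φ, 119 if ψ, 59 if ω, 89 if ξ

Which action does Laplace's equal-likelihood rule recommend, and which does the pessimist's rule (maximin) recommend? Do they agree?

laplace → A; maximin → A (agree)

Row averages: A=117, B=111, C=83, D=67, E=81, F=97
Highest average = 117 → A.
Row minima: A=99, B=69, C=59, D=39, E=49, F=59
Best worst-case = 99 → A.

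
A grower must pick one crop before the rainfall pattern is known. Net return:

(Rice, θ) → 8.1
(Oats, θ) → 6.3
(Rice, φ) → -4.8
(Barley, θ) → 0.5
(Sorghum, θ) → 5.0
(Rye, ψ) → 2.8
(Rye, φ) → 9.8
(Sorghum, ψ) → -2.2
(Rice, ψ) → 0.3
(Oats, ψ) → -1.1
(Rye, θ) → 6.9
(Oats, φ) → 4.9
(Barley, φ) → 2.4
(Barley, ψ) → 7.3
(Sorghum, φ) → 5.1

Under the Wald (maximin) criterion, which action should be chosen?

Row minima: Barley=0.5, Rice=-4.8, Rye=2.8, Sorghum=-2.2, Oats=-1.1
Best worst-case = 2.8 → Rye.

Rye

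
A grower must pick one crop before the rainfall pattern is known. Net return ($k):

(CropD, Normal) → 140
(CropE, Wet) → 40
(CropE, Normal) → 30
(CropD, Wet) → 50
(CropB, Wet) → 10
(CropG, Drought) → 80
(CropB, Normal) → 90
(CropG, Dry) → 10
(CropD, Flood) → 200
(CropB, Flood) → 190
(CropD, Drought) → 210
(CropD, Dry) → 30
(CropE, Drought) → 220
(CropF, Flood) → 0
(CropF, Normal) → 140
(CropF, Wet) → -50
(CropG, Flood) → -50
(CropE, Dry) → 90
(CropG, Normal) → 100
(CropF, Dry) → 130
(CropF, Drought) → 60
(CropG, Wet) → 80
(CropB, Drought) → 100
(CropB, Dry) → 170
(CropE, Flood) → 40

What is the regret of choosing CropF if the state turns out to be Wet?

130

Best payoff under Wet is 80.
Regret = 80 − (-50) = 130.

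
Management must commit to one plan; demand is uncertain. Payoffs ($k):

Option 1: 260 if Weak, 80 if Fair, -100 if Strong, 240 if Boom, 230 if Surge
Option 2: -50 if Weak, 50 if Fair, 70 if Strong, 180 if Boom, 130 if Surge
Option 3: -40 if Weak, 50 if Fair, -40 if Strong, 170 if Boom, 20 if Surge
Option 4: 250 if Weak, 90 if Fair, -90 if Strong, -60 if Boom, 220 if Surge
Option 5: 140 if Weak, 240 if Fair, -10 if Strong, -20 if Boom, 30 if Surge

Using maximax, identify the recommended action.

Option 1

Row maxima: Option 1=260, Option 2=180, Option 3=170, Option 4=250, Option 5=240
Best best-case = 260 → Option 1.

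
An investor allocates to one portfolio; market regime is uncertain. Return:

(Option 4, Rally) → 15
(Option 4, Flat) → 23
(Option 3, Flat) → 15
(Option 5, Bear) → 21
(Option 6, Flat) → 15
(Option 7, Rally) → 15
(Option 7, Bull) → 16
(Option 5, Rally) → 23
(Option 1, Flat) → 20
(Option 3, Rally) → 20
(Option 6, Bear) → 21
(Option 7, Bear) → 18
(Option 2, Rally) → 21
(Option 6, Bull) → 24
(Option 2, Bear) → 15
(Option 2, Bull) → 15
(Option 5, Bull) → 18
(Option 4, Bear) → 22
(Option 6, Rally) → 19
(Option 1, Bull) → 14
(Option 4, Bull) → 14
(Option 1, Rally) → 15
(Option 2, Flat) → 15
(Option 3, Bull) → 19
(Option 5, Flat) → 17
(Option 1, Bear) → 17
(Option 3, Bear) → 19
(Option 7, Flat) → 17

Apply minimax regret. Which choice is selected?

Column bests: Bear=22, Flat=23, Bull=24, Rally=23.
Option 1 regrets: 5, 3, 10, 8 → max 10
Option 2 regrets: 7, 8, 9, 2 → max 9
Option 3 regrets: 3, 8, 5, 3 → max 8
Option 4 regrets: 0, 0, 10, 8 → max 10
Option 5 regrets: 1, 6, 6, 0 → max 6
Option 6 regrets: 1, 8, 0, 4 → max 8
Option 7 regrets: 4, 6, 8, 8 → max 8
Smallest max regret = 6 → Option 5.

Option 5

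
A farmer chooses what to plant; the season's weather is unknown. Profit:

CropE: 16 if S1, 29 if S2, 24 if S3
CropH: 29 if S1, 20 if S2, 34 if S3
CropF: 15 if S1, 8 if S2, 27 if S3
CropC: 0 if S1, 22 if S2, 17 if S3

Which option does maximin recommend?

CropH

Row minima: CropE=16, CropH=20, CropF=8, CropC=0
Best worst-case = 20 → CropH.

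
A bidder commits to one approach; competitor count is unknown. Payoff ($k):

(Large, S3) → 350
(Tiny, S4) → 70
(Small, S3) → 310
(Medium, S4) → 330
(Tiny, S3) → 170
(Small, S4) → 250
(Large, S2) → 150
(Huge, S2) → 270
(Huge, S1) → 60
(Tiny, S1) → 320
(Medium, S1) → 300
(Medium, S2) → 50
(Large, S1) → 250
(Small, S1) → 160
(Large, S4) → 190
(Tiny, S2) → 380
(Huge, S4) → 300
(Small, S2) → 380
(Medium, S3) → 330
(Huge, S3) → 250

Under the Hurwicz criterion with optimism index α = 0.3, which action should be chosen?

Small

Tiny: 0.3·380 + 0.7·70 = 163
Small: 0.3·380 + 0.7·160 = 226
Medium: 0.3·330 + 0.7·50 = 134
Large: 0.3·350 + 0.7·150 = 210
Huge: 0.3·300 + 0.7·60 = 132
Highest Hurwicz score = 226 → Small.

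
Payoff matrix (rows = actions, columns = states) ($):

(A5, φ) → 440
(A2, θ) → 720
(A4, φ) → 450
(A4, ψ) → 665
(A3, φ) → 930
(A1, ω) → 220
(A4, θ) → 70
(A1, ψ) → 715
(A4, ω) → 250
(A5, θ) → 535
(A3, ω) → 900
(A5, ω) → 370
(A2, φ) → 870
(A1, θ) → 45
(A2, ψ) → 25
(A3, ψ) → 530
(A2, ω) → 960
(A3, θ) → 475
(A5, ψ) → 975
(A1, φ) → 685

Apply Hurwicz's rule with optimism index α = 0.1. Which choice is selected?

A1: 0.1·715 + 0.9·45 = 112
A2: 0.1·960 + 0.9·25 = 118.5
A3: 0.1·930 + 0.9·475 = 520.5
A4: 0.1·665 + 0.9·70 = 129.5
A5: 0.1·975 + 0.9·370 = 430.5
Highest Hurwicz score = 520.5 → A3.

A3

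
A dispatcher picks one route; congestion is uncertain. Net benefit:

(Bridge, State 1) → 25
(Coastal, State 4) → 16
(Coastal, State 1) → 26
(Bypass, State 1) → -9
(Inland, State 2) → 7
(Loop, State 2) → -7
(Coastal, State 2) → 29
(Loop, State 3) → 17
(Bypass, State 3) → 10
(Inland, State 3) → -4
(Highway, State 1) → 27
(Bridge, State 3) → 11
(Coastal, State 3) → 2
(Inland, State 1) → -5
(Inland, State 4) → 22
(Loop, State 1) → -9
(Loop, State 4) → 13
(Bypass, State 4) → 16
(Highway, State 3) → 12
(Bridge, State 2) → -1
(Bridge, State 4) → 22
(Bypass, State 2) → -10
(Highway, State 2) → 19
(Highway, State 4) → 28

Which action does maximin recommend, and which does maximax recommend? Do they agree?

maximin → Highway; maximax → Coastal (disagree)

Row minima: Loop=-9, Bypass=-10, Coastal=2, Highway=12, Bridge=-1, Inland=-5
Best worst-case = 12 → Highway.
Row maxima: Loop=17, Bypass=16, Coastal=29, Highway=28, Bridge=25, Inland=22
Best best-case = 29 → Coastal.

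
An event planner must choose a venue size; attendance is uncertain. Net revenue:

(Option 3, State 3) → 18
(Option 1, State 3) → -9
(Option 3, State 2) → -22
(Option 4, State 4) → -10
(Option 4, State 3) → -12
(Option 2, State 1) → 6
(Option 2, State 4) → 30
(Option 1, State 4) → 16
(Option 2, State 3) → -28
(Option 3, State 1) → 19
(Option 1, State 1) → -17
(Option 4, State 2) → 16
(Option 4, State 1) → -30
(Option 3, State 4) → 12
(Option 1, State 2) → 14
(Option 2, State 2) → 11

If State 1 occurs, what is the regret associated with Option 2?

13

Best payoff under State 1 is 19.
Regret = 19 − 6 = 13.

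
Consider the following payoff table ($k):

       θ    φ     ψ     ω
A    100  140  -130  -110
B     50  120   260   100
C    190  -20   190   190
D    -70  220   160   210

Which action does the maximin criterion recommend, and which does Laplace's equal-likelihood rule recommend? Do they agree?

maximin → B; laplace → C (disagree)

Row minima: A=-130, B=50, C=-20, D=-70
Best worst-case = 50 → B.
Row averages: A=0, B=132.5, C=137.5, D=130
Highest average = 137.5 → C.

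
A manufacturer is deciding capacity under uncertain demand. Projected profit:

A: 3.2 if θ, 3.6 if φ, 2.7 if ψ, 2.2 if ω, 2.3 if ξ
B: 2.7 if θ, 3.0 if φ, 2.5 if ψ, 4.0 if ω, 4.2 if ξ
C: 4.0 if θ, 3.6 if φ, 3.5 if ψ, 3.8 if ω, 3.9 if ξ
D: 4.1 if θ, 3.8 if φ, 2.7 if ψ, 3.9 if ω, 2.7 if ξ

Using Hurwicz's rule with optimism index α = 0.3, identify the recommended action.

C

A: 0.3·3.6 + 0.7·2.2 = 2.62
B: 0.3·4.2 + 0.7·2.5 = 3.01
C: 0.3·4.0 + 0.7·3.5 = 3.65
D: 0.3·4.1 + 0.7·2.7 = 3.12
Highest Hurwicz score = 3.65 → C.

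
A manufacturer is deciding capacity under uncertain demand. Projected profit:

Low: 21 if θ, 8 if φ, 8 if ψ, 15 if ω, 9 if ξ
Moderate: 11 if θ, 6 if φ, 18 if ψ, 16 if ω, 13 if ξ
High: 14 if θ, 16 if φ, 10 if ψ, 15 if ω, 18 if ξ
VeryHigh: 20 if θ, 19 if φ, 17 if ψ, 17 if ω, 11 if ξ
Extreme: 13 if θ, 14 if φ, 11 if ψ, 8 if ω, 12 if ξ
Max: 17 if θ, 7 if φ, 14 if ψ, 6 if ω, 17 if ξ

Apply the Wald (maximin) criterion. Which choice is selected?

Row minima: Low=8, Moderate=6, High=10, VeryHigh=11, Extreme=8, Max=6
Best worst-case = 11 → VeryHigh.

VeryHigh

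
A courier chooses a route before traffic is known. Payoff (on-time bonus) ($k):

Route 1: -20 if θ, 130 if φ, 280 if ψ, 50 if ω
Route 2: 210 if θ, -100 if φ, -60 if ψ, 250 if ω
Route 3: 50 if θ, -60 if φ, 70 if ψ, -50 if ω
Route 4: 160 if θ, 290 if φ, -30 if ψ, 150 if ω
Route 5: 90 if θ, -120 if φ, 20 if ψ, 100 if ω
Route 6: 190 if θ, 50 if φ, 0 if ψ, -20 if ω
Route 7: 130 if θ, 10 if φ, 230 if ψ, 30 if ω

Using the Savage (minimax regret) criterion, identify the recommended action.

Column bests: θ=210, φ=290, ψ=280, ω=250.
Route 1 regrets: 230, 160, 0, 200 → max 230
Route 2 regrets: 0, 390, 340, 0 → max 390
Route 3 regrets: 160, 350, 210, 300 → max 350
Route 4 regrets: 50, 0, 310, 100 → max 310
Route 5 regrets: 120, 410, 260, 150 → max 410
Route 6 regrets: 20, 240, 280, 270 → max 280
Route 7 regrets: 80, 280, 50, 220 → max 280
Smallest max regret = 230 → Route 1.

Route 1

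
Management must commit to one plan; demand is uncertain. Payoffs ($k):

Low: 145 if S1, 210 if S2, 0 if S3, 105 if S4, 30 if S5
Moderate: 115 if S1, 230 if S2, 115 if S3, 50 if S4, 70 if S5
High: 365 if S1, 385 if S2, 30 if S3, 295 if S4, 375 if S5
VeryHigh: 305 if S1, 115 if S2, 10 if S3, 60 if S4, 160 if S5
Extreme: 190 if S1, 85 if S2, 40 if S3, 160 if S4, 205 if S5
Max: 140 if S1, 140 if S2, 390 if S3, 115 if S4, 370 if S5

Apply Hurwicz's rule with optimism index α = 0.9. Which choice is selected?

Low: 0.9·210 + 0.1·0 = 189
Moderate: 0.9·230 + 0.1·50 = 212
High: 0.9·385 + 0.1·30 = 349.5
VeryHigh: 0.9·305 + 0.1·10 = 275.5
Extreme: 0.9·205 + 0.1·40 = 188.5
Max: 0.9·390 + 0.1·115 = 362.5
Highest Hurwicz score = 362.5 → Max.

Max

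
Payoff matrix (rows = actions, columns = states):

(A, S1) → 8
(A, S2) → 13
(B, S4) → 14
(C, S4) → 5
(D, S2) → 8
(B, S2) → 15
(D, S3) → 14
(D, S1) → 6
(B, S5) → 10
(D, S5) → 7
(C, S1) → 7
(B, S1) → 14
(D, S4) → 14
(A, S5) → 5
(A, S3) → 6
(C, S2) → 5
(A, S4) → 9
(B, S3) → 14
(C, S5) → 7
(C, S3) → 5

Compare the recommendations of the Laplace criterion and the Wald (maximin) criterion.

laplace → B; maximin → B (agree)

Row averages: A=8.2, B=13.4, C=5.8, D=9.8
Highest average = 13.4 → B.
Row minima: A=5, B=10, C=5, D=6
Best worst-case = 10 → B.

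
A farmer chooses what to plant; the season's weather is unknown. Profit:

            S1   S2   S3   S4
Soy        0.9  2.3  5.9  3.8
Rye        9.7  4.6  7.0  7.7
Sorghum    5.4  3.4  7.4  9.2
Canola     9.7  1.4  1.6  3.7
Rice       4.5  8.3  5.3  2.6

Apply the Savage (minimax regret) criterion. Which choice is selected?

Rye

Column bests: S1=9.7, S2=8.3, S3=7.4, S4=9.2.
Soy regrets: 8.8, 6.0, 1.5, 5.4 → max 8.8
Rye regrets: 0.0, 3.7, 0.4, 1.5 → max 3.7
Sorghum regrets: 4.3, 4.9, 0.0, 0.0 → max 4.9
Canola regrets: 0.0, 6.9, 5.8, 5.5 → max 6.9
Rice regrets: 5.2, 0.0, 2.1, 6.6 → max 6.6
Smallest max regret = 3.7 → Rye.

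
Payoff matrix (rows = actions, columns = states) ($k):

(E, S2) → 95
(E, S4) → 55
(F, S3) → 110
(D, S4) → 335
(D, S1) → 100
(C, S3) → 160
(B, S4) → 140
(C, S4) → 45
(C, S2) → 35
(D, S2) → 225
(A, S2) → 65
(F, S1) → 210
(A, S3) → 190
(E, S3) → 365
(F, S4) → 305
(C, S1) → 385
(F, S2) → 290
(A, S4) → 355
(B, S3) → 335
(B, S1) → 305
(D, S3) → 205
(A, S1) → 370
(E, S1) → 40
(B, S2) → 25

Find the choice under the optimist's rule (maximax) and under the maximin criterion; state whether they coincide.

Row maxima: A=370, B=335, C=385, D=335, E=365, F=305
Best best-case = 385 → C.
Row minima: A=65, B=25, C=35, D=100, E=40, F=110
Best worst-case = 110 → F.

maximax → C; maximin → F (disagree)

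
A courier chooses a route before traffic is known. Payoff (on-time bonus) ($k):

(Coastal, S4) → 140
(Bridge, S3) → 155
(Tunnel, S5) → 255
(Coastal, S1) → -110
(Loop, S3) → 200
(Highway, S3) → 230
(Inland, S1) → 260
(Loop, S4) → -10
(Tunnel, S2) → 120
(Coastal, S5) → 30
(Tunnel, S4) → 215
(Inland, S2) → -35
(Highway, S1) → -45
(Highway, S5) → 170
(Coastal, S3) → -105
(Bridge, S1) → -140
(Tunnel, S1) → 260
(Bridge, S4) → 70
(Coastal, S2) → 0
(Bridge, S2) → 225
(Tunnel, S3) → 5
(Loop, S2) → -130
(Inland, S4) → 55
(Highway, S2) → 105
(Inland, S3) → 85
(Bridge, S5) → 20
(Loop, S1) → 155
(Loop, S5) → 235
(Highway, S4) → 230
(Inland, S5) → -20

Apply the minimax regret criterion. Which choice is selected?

Column bests: S1=260, S2=225, S3=230, S4=230, S5=255.
Inland regrets: 0, 260, 145, 175, 275 → max 275
Coastal regrets: 370, 225, 335, 90, 225 → max 370
Tunnel regrets: 0, 105, 225, 15, 0 → max 225
Highway regrets: 305, 120, 0, 0, 85 → max 305
Bridge regrets: 400, 0, 75, 160, 235 → max 400
Loop regrets: 105, 355, 30, 240, 20 → max 355
Smallest max regret = 225 → Tunnel.

Tunnel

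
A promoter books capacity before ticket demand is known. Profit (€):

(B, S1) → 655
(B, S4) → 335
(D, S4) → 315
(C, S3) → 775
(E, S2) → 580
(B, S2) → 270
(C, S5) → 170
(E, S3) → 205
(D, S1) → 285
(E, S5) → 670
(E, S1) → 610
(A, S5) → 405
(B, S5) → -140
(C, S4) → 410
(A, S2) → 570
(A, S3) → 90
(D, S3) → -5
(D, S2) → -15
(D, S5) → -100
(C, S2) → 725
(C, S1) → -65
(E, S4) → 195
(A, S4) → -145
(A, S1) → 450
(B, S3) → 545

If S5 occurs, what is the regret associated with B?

Best payoff under S5 is 670.
Regret = 670 − (-140) = 810.

810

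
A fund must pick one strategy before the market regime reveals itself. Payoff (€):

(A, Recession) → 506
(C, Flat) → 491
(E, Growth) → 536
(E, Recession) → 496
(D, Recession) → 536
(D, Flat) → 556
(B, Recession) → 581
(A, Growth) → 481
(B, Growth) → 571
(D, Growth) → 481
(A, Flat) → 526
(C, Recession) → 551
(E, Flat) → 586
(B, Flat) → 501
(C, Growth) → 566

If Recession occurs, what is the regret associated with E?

85

Best payoff under Recession is 581.
Regret = 581 − 496 = 85.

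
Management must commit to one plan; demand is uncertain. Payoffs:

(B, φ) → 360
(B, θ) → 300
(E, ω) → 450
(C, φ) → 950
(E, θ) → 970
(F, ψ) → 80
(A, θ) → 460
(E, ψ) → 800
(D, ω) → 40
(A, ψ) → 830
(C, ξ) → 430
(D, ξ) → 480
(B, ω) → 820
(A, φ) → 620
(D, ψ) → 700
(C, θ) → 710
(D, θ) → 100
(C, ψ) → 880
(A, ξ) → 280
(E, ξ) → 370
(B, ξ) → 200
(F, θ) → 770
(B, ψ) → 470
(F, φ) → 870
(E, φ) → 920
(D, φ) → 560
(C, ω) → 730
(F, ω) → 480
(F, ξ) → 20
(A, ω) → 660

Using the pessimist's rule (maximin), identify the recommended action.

C

Row minima: A=280, B=200, C=430, D=40, E=370, F=20
Best worst-case = 430 → C.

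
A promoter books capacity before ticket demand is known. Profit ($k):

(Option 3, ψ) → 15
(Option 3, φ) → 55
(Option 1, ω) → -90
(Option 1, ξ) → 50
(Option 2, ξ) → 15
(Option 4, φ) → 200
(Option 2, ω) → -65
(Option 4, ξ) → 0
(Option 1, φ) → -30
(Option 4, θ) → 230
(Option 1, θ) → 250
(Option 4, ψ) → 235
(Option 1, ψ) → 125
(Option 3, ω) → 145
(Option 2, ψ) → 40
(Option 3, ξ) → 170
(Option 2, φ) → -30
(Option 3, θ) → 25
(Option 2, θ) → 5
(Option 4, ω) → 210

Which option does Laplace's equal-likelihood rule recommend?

Row averages: Option 1=61, Option 2=-7, Option 3=82, Option 4=175
Highest average = 175 → Option 4.

Option 4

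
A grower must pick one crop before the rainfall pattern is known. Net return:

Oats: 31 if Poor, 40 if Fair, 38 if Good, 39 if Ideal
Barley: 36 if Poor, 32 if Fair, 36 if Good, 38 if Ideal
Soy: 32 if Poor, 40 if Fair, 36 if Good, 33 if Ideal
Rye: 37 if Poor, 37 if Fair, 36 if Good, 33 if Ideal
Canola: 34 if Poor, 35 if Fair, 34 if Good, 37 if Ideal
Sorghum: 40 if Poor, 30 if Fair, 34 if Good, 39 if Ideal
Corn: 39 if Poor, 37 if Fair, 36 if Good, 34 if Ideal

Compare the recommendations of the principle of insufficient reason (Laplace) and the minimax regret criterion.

laplace → Oats; minimax regret → Corn (disagree)

Row averages: Oats=37, Barley=35.5, Soy=35.25, Rye=35.75, Canola=35, Sorghum=35.75, Corn=36.5
Highest average = 37 → Oats.
Column bests: Poor=40, Fair=40, Good=38, Ideal=39.
Oats regrets: 9, 0, 0, 0 → max 9
Barley regrets: 4, 8, 2, 1 → max 8
Soy regrets: 8, 0, 2, 6 → max 8
Rye regrets: 3, 3, 2, 6 → max 6
Canola regrets: 6, 5, 4, 2 → max 6
Sorghum regrets: 0, 10, 4, 0 → max 10
Corn regrets: 1, 3, 2, 5 → max 5
Smallest max regret = 5 → Corn.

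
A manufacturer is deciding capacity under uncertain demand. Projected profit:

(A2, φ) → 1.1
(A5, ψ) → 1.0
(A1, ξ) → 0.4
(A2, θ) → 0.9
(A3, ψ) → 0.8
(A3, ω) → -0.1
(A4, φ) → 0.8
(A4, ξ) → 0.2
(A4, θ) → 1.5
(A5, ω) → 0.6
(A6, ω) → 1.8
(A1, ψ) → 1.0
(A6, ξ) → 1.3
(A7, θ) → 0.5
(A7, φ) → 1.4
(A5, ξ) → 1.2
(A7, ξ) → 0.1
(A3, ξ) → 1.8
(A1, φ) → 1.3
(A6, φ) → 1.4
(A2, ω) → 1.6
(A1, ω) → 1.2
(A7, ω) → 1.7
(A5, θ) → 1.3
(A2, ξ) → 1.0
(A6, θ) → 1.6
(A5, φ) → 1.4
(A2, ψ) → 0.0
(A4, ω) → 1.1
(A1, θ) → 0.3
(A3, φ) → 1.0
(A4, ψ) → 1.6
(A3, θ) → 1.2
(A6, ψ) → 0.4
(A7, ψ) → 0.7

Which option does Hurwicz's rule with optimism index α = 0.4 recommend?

A1: 0.4·1.3 + 0.6·0.3 = 0.7
A2: 0.4·1.6 + 0.6·0.0 = 0.64
A3: 0.4·1.8 + 0.6·(-0.1) = 0.66
A4: 0.4·1.6 + 0.6·0.2 = 0.76
A5: 0.4·1.4 + 0.6·0.6 = 0.92
A6: 0.4·1.8 + 0.6·0.4 = 0.96
A7: 0.4·1.7 + 0.6·0.1 = 0.74
Highest Hurwicz score = 0.96 → A6.

A6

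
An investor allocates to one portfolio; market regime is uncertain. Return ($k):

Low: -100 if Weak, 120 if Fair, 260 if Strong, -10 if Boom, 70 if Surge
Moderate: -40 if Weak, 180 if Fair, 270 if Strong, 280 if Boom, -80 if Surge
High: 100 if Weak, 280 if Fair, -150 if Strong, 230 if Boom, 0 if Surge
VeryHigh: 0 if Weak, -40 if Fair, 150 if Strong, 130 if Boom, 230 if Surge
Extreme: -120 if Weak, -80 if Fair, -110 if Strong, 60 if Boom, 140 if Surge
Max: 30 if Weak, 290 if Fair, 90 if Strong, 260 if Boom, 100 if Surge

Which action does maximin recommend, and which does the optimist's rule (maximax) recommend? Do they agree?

Row minima: Low=-100, Moderate=-80, High=-150, VeryHigh=-40, Extreme=-120, Max=30
Best worst-case = 30 → Max.
Row maxima: Low=260, Moderate=280, High=280, VeryHigh=230, Extreme=140, Max=290
Best best-case = 290 → Max.

maximin → Max; maximax → Max (agree)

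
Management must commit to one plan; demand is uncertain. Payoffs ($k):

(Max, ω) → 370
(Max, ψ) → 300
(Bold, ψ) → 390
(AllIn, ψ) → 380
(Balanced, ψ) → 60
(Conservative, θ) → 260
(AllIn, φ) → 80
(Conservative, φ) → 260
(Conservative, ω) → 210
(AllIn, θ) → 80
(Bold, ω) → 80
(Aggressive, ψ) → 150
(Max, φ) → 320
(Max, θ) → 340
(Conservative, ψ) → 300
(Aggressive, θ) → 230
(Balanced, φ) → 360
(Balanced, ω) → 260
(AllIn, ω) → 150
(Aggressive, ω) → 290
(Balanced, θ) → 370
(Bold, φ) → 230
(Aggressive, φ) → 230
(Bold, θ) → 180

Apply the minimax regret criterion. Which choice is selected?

Max

Column bests: θ=370, φ=360, ψ=390, ω=370.
Conservative regrets: 110, 100, 90, 160 → max 160
Balanced regrets: 0, 0, 330, 110 → max 330
Aggressive regrets: 140, 130, 240, 80 → max 240
Bold regrets: 190, 130, 0, 290 → max 290
AllIn regrets: 290, 280, 10, 220 → max 290
Max regrets: 30, 40, 90, 0 → max 90
Smallest max regret = 90 → Max.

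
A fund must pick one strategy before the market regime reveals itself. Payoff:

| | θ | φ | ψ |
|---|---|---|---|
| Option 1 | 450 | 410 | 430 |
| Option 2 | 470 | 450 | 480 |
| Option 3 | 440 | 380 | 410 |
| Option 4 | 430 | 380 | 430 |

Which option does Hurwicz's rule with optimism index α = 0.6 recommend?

Option 1: 0.6·450 + 0.4·410 = 434
Option 2: 0.6·480 + 0.4·450 = 468
Option 3: 0.6·440 + 0.4·380 = 416
Option 4: 0.6·430 + 0.4·380 = 410
Highest Hurwicz score = 468 → Option 2.

Option 2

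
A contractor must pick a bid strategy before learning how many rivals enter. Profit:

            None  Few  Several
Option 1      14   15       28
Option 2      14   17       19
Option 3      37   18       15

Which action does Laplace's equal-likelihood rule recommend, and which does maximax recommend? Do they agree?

laplace → Option 3; maximax → Option 3 (agree)

Row averages: Option 1=19, Option 2=50/3, Option 3=70/3
Highest average = 70/3 → Option 3.
Row maxima: Option 1=28, Option 2=19, Option 3=37
Best best-case = 37 → Option 3.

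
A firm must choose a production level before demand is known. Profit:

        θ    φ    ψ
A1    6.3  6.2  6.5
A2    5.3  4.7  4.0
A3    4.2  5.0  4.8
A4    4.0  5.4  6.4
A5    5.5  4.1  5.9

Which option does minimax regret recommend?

A1

Column bests: θ=6.3, φ=6.2, ψ=6.5.
A1 regrets: 0.0, 0.0, 0.0 → max 0.0
A2 regrets: 1.0, 1.5, 2.5 → max 2.5
A3 regrets: 2.1, 1.2, 1.7 → max 2.1
A4 regrets: 2.3, 0.8, 0.1 → max 2.3
A5 regrets: 0.8, 2.1, 0.6 → max 2.1
Smallest max regret = 0.0 → A1.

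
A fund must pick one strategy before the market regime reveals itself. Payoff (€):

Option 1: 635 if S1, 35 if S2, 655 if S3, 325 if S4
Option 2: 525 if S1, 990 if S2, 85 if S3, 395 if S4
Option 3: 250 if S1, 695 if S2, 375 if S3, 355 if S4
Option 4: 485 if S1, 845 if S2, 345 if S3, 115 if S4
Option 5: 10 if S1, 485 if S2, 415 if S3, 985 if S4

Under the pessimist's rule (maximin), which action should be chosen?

Option 3

Row minima: Option 1=35, Option 2=85, Option 3=250, Option 4=115, Option 5=10
Best worst-case = 250 → Option 3.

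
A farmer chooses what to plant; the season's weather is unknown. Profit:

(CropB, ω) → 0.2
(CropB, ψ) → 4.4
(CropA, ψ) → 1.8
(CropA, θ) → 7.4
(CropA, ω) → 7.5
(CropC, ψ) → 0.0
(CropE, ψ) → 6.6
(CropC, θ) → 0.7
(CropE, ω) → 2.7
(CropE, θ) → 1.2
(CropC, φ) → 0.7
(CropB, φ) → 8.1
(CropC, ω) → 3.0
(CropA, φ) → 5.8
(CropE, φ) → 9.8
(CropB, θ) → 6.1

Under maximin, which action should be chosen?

CropA

Row minima: CropA=1.8, CropB=0.2, CropE=1.2, CropC=0.0
Best worst-case = 1.8 → CropA.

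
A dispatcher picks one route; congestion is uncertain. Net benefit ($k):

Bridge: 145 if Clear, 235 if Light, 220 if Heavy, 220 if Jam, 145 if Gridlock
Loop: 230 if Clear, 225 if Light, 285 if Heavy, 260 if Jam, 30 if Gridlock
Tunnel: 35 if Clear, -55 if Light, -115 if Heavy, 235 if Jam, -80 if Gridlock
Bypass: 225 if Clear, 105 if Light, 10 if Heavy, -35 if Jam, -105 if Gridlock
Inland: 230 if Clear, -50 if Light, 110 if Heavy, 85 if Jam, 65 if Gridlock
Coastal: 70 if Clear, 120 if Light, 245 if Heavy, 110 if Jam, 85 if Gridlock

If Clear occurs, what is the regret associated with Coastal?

160

Best payoff under Clear is 230.
Regret = 230 − 70 = 160.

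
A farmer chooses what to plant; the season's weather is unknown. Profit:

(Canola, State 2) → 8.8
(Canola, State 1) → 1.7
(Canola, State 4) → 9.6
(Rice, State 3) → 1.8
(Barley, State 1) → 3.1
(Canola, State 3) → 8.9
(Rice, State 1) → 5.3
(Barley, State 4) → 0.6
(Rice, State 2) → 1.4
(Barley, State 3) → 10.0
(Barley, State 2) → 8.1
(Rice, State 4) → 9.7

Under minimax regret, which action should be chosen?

Canola

Column bests: State 1=5.3, State 2=8.8, State 3=10.0, State 4=9.7.
Barley regrets: 2.2, 0.7, 0.0, 9.1 → max 9.1
Rice regrets: 0.0, 7.4, 8.2, 0.0 → max 8.2
Canola regrets: 3.6, 0.0, 1.1, 0.1 → max 3.6
Smallest max regret = 3.6 → Canola.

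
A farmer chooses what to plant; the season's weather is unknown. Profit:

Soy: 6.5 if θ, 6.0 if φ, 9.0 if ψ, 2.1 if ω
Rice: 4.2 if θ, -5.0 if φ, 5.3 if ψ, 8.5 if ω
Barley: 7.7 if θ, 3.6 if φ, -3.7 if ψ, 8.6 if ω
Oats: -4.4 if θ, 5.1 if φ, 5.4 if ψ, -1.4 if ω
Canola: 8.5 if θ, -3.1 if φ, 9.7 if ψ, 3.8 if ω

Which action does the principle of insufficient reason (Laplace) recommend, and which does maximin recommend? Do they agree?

laplace → Soy; maximin → Soy (agree)

Row averages: Soy=5.9, Rice=3.25, Barley=4.05, Oats=1.175, Canola=4.725
Highest average = 5.9 → Soy.
Row minima: Soy=2.1, Rice=-5.0, Barley=-3.7, Oats=-4.4, Canola=-3.1
Best worst-case = 2.1 → Soy.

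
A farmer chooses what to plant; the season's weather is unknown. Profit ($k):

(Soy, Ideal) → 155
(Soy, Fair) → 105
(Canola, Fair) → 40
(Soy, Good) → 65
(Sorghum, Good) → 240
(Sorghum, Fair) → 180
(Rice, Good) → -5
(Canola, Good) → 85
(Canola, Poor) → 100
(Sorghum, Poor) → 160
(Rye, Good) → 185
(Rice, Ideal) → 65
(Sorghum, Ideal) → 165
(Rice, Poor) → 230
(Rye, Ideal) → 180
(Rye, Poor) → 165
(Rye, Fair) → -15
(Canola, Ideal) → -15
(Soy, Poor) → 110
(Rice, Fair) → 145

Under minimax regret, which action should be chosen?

Sorghum

Column bests: Poor=230, Fair=180, Good=240, Ideal=180.
Rice regrets: 0, 35, 245, 115 → max 245
Rye regrets: 65, 195, 55, 0 → max 195
Sorghum regrets: 70, 0, 0, 15 → max 70
Canola regrets: 130, 140, 155, 195 → max 195
Soy regrets: 120, 75, 175, 25 → max 175
Smallest max regret = 70 → Sorghum.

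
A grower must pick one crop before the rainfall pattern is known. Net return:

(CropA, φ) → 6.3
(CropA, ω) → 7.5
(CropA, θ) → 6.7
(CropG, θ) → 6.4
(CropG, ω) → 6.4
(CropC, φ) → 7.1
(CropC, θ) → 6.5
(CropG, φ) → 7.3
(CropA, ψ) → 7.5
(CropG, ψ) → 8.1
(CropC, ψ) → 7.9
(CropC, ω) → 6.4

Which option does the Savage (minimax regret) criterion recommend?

CropA

Column bests: θ=6.7, φ=7.3, ψ=8.1, ω=7.5.
CropA regrets: 0.0, 1.0, 0.6, 0.0 → max 1.0
CropC regrets: 0.2, 0.2, 0.2, 1.1 → max 1.1
CropG regrets: 0.3, 0.0, 0.0, 1.1 → max 1.1
Smallest max regret = 1.0 → CropA.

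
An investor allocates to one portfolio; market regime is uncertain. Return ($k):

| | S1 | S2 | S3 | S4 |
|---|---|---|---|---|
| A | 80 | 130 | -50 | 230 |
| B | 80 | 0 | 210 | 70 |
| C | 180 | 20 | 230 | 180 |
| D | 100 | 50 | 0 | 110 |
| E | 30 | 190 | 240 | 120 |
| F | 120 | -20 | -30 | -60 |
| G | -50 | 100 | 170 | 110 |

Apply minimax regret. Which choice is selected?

Column bests: S1=180, S2=190, S3=240, S4=230.
A regrets: 100, 60, 290, 0 → max 290
B regrets: 100, 190, 30, 160 → max 190
C regrets: 0, 170, 10, 50 → max 170
D regrets: 80, 140, 240, 120 → max 240
E regrets: 150, 0, 0, 110 → max 150
F regrets: 60, 210, 270, 290 → max 290
G regrets: 230, 90, 70, 120 → max 230
Smallest max regret = 150 → E.

E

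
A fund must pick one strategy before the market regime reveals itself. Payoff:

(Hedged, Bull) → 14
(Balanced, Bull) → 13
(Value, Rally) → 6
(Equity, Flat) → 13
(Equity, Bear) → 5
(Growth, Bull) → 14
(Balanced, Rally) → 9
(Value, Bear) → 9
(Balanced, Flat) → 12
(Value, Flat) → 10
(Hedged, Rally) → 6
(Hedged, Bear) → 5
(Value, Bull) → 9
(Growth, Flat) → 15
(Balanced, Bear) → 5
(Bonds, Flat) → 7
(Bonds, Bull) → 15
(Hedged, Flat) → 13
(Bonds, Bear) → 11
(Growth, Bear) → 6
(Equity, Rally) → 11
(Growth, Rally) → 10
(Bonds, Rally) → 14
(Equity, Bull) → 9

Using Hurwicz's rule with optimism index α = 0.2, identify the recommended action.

Equity: 0.2·13 + 0.8·5 = 6.6
Balanced: 0.2·13 + 0.8·5 = 6.6
Growth: 0.2·15 + 0.8·6 = 7.8
Bonds: 0.2·15 + 0.8·7 = 8.6
Hedged: 0.2·14 + 0.8·5 = 6.8
Value: 0.2·10 + 0.8·6 = 6.8
Highest Hurwicz score = 8.6 → Bonds.

Bonds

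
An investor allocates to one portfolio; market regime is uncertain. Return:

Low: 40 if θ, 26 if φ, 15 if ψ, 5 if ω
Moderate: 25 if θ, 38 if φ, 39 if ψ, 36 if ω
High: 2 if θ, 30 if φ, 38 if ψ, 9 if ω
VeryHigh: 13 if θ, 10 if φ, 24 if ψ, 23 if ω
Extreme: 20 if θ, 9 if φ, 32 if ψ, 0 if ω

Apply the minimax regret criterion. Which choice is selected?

Moderate

Column bests: θ=40, φ=38, ψ=39, ω=36.
Low regrets: 0, 12, 24, 31 → max 31
Moderate regrets: 15, 0, 0, 0 → max 15
High regrets: 38, 8, 1, 27 → max 38
VeryHigh regrets: 27, 28, 15, 13 → max 28
Extreme regrets: 20, 29, 7, 36 → max 36
Smallest max regret = 15 → Moderate.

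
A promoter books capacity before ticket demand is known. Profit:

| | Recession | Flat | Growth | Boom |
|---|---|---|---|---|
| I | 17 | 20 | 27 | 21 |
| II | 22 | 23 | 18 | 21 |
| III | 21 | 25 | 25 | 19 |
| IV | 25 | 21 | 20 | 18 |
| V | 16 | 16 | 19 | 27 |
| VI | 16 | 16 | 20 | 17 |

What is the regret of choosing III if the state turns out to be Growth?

Best payoff under Growth is 27.
Regret = 27 − 25 = 2.

2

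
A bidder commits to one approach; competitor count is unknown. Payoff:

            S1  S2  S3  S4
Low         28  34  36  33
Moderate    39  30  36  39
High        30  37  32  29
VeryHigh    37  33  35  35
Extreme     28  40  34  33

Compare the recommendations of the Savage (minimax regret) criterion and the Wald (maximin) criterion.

minimax regret → VeryHigh; maximin → VeryHigh (agree)

Column bests: S1=39, S2=40, S3=36, S4=39.
Low regrets: 11, 6, 0, 6 → max 11
Moderate regrets: 0, 10, 0, 0 → max 10
High regrets: 9, 3, 4, 10 → max 10
VeryHigh regrets: 2, 7, 1, 4 → max 7
Extreme regrets: 11, 0, 2, 6 → max 11
Smallest max regret = 7 → VeryHigh.
Row minima: Low=28, Moderate=30, High=29, VeryHigh=33, Extreme=28
Best worst-case = 33 → VeryHigh.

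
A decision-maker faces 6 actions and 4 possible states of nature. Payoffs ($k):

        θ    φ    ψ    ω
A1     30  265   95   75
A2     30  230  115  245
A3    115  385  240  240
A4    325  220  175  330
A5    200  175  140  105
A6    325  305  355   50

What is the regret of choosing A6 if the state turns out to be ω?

280

Best payoff under ω is 330.
Regret = 330 − 50 = 280.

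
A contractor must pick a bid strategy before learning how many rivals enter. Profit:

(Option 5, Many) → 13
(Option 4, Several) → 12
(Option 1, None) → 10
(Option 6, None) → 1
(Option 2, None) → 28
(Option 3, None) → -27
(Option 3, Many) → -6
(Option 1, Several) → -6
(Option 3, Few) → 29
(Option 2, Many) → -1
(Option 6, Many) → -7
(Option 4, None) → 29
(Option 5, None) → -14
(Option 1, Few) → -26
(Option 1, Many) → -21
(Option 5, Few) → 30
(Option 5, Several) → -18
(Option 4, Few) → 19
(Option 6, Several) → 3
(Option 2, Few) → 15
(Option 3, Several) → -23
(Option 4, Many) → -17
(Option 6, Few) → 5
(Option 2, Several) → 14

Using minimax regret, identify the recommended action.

Column bests: None=29, Few=30, Several=14, Many=13.
Option 1 regrets: 19, 56, 20, 34 → max 56
Option 2 regrets: 1, 15, 0, 14 → max 15
Option 3 regrets: 56, 1, 37, 19 → max 56
Option 4 regrets: 0, 11, 2, 30 → max 30
Option 5 regrets: 43, 0, 32, 0 → max 43
Option 6 regrets: 28, 25, 11, 20 → max 28
Smallest max regret = 15 → Option 2.

Option 2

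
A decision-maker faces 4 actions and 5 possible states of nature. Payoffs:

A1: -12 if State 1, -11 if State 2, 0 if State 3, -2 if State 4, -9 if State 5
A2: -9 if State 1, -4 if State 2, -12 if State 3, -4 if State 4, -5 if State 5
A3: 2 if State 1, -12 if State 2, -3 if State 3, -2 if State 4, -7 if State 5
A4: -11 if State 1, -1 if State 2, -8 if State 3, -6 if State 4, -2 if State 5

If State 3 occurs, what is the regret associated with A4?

Best payoff under State 3 is 0.
Regret = 0 − (-8) = 8.

8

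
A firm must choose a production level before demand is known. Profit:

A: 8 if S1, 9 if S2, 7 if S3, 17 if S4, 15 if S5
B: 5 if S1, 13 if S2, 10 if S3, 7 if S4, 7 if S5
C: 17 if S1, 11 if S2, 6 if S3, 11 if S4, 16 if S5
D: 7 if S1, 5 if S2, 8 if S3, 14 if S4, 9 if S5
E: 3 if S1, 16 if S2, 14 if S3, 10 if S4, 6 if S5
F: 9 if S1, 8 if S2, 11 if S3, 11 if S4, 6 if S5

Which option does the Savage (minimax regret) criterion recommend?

C

Column bests: S1=17, S2=16, S3=14, S4=17, S5=16.
A regrets: 9, 7, 7, 0, 1 → max 9
B regrets: 12, 3, 4, 10, 9 → max 12
C regrets: 0, 5, 8, 6, 0 → max 8
D regrets: 10, 11, 6, 3, 7 → max 11
E regrets: 14, 0, 0, 7, 10 → max 14
F regrets: 8, 8, 3, 6, 10 → max 10
Smallest max regret = 8 → C.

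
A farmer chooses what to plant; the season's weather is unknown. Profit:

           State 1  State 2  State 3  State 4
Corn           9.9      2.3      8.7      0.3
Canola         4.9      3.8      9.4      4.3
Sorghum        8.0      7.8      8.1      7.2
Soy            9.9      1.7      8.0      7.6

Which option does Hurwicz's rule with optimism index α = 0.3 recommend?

Sorghum

Corn: 0.3·9.9 + 0.7·0.3 = 3.18
Canola: 0.3·9.4 + 0.7·3.8 = 5.48
Sorghum: 0.3·8.1 + 0.7·7.2 = 7.47
Soy: 0.3·9.9 + 0.7·1.7 = 4.16
Highest Hurwicz score = 7.47 → Sorghum.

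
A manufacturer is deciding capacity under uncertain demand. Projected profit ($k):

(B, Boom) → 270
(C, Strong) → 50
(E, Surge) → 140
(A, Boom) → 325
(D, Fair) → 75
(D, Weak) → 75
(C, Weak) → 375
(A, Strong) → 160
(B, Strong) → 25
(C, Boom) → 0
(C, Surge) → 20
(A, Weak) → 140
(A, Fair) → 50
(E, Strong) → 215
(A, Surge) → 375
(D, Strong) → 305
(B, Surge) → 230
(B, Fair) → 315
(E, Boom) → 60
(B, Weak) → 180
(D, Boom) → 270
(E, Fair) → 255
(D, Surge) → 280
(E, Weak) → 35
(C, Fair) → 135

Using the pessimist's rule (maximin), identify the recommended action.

D

Row minima: A=50, B=25, C=0, D=75, E=35
Best worst-case = 75 → D.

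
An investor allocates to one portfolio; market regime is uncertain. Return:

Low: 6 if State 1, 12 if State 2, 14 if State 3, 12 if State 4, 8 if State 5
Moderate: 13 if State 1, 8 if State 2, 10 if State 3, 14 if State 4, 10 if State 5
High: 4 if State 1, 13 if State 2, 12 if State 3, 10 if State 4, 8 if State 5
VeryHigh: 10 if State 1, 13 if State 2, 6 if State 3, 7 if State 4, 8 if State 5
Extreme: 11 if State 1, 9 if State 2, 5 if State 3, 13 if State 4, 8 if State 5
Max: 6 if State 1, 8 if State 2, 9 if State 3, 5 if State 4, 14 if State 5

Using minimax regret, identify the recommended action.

Moderate

Column bests: State 1=13, State 2=13, State 3=14, State 4=14, State 5=14.
Low regrets: 7, 1, 0, 2, 6 → max 7
Moderate regrets: 0, 5, 4, 0, 4 → max 5
High regrets: 9, 0, 2, 4, 6 → max 9
VeryHigh regrets: 3, 0, 8, 7, 6 → max 8
Extreme regrets: 2, 4, 9, 1, 6 → max 9
Max regrets: 7, 5, 5, 9, 0 → max 9
Smallest max regret = 5 → Moderate.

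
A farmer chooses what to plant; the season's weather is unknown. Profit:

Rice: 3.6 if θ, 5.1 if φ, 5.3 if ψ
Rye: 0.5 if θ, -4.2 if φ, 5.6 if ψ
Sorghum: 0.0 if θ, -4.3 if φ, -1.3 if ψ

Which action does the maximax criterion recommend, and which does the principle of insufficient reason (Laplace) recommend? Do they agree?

maximax → Rye; laplace → Rice (disagree)

Row maxima: Rice=5.3, Rye=5.6, Sorghum=0.0
Best best-case = 5.6 → Rye.
Row averages: Rice=14/3, Rye=19/30, Sorghum=-28/15
Highest average = 14/3 → Rice.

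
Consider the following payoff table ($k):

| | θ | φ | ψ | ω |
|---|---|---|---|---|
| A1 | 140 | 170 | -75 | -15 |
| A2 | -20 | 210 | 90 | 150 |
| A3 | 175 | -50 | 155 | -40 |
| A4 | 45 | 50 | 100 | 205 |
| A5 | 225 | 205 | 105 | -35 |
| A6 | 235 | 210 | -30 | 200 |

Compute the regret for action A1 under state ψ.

230

Best payoff under ψ is 155.
Regret = 155 − (-75) = 230.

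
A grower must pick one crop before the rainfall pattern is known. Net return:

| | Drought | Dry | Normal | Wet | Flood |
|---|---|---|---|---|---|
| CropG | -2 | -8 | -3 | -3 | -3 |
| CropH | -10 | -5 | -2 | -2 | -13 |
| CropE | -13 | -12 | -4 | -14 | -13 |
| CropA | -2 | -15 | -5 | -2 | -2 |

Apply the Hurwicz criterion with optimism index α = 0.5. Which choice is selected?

CropG: 0.5·(-2) + 0.5·(-8) = -5
CropH: 0.5·(-2) + 0.5·(-13) = -7.5
CropE: 0.5·(-4) + 0.5·(-14) = -9
CropA: 0.5·(-2) + 0.5·(-15) = -8.5
Highest Hurwicz score = -5 → CropG.

CropG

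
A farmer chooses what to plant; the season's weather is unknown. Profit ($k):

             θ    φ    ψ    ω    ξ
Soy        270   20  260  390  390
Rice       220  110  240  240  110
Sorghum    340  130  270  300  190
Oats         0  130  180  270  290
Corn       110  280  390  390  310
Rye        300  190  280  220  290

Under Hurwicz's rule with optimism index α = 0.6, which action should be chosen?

Soy: 0.6·390 + 0.4·20 = 242
Rice: 0.6·240 + 0.4·110 = 188
Sorghum: 0.6·340 + 0.4·130 = 256
Oats: 0.6·290 + 0.4·0 = 174
Corn: 0.6·390 + 0.4·110 = 278
Rye: 0.6·300 + 0.4·190 = 256
Highest Hurwicz score = 278 → Corn.

Corn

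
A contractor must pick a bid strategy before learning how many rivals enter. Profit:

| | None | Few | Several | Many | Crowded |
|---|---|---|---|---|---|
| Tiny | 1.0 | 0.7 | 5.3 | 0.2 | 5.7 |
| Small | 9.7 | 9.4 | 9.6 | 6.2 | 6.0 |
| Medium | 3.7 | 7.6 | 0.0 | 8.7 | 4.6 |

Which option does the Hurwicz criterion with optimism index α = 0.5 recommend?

Tiny: 0.5·5.7 + 0.5·0.2 = 2.95
Small: 0.5·9.7 + 0.5·6.0 = 7.85
Medium: 0.5·8.7 + 0.5·0.0 = 4.35
Highest Hurwicz score = 7.85 → Small.

Small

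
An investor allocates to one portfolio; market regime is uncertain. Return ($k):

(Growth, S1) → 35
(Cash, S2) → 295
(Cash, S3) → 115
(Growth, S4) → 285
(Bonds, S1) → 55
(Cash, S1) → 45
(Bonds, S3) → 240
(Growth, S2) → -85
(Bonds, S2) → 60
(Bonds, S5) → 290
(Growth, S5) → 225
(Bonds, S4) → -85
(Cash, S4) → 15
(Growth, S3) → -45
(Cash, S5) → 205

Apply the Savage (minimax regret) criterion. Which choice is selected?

Column bests: S1=55, S2=295, S3=240, S4=285, S5=290.
Cash regrets: 10, 0, 125, 270, 85 → max 270
Growth regrets: 20, 380, 285, 0, 65 → max 380
Bonds regrets: 0, 235, 0, 370, 0 → max 370
Smallest max regret = 270 → Cash.

Cash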